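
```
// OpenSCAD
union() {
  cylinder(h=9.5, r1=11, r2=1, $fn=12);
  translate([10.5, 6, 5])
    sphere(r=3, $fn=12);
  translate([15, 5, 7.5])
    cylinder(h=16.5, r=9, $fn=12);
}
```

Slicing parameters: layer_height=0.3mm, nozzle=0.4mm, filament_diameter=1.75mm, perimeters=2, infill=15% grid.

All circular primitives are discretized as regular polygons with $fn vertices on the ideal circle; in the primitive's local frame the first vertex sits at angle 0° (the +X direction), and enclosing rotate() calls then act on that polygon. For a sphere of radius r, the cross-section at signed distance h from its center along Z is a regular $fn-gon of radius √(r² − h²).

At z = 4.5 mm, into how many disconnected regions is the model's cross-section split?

2

At z = 4.5 mm: the cone contributes a regular 12-gon of circumradius 6.263 (interpolated between r1=11 and r2=1 at t=0.474); the sphere at (10.5, 6): section is a regular 12-gon, circumradius = √(r²−h²) = √(3²−0.5²) = 2.958; the cylinder at (15, 5) is absent (z outside [7.5, 24]); Merging all regions: the 2 present regions are separate (no shared area or edge), so areas and boundary lengths simply add and each stays a separate island — 2 connected regions. The result has 2 disconnected regions.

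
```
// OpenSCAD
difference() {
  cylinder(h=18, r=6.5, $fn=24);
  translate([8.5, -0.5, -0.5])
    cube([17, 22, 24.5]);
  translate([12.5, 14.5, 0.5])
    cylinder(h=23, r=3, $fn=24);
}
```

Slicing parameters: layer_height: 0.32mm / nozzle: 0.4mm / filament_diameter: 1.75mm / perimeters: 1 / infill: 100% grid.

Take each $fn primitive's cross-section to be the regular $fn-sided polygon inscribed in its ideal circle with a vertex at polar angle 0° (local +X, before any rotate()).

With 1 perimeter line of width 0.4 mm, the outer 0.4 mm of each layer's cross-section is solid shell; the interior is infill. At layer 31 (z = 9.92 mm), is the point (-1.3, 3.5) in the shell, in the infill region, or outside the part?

infill

At z = 9.92 mm: the r=6.5 cylinder contributes a regular 24-gon of circumradius 6.5; the cube at (8.5, -0.5) (footprint 17×22) is included at this height; the cylinder at (12.5, 14.5): section is a regular 24-gon, circumradius r=3; Taking the first minus the rest: starting from the r=6.5 cylinder, the 17×22 cube at (8.5, -0.5) misses the remaining region (no effect); the r=3 cylinder at (12.5, 14.5) misses the remaining region (no effect) — 1 connected region. Overall, the cross-section is a single solid region. The nearest boundary edge runs (-3.25, 5.63)→(-1.68, 6.28); distance from the point to it = 2.71 mm. The point is inside the cross-section and 2.71 mm from the nearest boundary — more than the 0.4 mm shell width (1 × 0.4), so it's in the infill interior.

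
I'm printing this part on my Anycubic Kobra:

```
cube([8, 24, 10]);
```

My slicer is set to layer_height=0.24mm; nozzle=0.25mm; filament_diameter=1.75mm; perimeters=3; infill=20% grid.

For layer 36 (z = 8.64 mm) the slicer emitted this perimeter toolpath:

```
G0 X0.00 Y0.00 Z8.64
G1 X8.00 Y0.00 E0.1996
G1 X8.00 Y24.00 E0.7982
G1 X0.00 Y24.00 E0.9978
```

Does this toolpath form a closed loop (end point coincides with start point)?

no

Start point (G0): (0.00, 0.00). End point (last G1): the path does not return to the start — open.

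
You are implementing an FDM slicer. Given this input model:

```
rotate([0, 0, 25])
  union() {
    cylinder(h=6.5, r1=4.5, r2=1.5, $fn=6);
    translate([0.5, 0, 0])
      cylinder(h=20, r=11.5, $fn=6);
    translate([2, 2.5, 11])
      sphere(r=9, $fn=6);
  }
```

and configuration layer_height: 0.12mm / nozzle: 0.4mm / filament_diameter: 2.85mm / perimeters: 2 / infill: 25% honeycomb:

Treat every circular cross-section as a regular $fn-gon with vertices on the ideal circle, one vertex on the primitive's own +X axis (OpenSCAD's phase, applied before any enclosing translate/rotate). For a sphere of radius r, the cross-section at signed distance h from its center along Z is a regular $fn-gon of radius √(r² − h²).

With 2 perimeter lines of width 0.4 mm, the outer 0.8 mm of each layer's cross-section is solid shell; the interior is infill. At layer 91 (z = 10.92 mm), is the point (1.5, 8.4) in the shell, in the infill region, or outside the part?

infill

At z = 10.92 mm: the cone does not reach this height (z outside [0, 6.5]); the r=11.5 cylinder at (0.5, 0) gives a regular 6-gon of circumradius 11.5 (constant along its height); the r=9 sphere at (2, 2.5) slices to a regular 6-gon of circumradius 9.000 (√(r²−h²) with h=0.08 from center); Combining (union): the regions partially overlap (shared area 203.96 mm²), so overlapping operands fuse into one piece — 1 connected region; (rotated 25° about Z; rotation is an isometry so areas/perimeters/island counts are preserved). Overall, the cross-section is a single solid region. Undo the 25° rotation: the query point maps to (4.909, 6.979) in the un-rotated model frame. The nearest boundary edge runs (6.50, 10.29)→(11.00, 2.50); distance from the point to it = 3.03 mm. The point is inside the cross-section and 3.03 mm from the nearest boundary — more than the 0.8 mm shell width (2 × 0.4), so it's in the infill interior.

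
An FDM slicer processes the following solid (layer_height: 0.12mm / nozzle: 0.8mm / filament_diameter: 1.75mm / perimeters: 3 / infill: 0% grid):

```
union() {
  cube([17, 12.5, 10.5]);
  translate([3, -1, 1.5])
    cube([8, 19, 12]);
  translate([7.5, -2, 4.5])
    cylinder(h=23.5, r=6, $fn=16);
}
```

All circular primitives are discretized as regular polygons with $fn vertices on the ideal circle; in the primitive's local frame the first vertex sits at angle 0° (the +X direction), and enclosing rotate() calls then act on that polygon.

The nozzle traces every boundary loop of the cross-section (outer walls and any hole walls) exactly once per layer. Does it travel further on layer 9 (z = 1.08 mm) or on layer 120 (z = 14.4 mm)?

Layer 9 (z = 1.08): the 17×12.5 cube contributes its full rectangle (perimeter 59.00 mm); the cube at (3, -1) is absent (z outside [1.5, 13.5]); the cylinder at (7.5, -2) is not intersected at this z (z outside [4.5, 28]); Combining (union): only the 17×12.5 cube is present, so the union is just that shape — boundary = 59.00 mm. So its perimeter = 59.00 mm. Layer 120 (z = 14.4): the cube does not reach this height (z outside [0, 10.5]); the cube at (3, -1) is not intersected at this z (z outside [1.5, 13.5]); the r=6 cylinder at (7.5, -2) contributes a regular 16-gon of circumradius 6 (perimeter = 2·16·6.000·sin(180°/16) = 37.46 mm); Taking the union: only the r=6 cylinder at (7.5, -2) is present, so the union is just that shape — boundary = 37.46 mm. So its perimeter = 37.46 mm. Layer 9 is larger (59.00 vs 37.46 mm).

layer 9 (z = 1.08 mm)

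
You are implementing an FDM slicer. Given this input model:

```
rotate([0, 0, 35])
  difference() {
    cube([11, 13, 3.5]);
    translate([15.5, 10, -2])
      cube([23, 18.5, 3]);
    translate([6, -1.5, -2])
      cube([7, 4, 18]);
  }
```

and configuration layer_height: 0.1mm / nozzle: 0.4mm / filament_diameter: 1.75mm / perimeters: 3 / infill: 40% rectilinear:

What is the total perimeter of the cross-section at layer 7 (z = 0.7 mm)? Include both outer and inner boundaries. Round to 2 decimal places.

At z = 0.7 mm: the cube (footprint 11×13) is included at this height (perimeter 48.00 mm); the 23×18.5 cube at (15.5, 10) contributes its full rectangle (perimeter 83.00 mm); the cube at (6, -1.5) (footprint 7×4) is included at this height (perimeter 22.00 mm); After the difference (first − rest): starting from the 11×13 cube, the 23×18.5 cube at (15.5, 10) misses the remaining region (no effect); the 7×4 cube at (6, -1.5) partially overlaps it — only the 12.50 mm² overlap (of its 28.00 mm²) is removed, clipping the outline — boundary = 48.00 mm; (rotated 35° about Z; rotation is an isometry so areas/perimeters/island counts are preserved). Overall, the cross-section is a single solid region. Total boundary length (outer) = 48.00 mm.

48.00 mm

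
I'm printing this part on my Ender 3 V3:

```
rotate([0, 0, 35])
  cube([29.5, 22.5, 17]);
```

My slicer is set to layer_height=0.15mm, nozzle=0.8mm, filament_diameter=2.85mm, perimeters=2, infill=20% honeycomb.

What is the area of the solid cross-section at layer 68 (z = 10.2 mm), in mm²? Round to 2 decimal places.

663.75 mm²

At z = 10.2 mm: the cube (footprint 29.5×22.5) is included at this height (area 663.75 mm²); (whole slice rotated 35° about Z — lengths, areas and connectivity unchanged). Overall, the cross-section is a single solid region. Net area = 663.75 mm².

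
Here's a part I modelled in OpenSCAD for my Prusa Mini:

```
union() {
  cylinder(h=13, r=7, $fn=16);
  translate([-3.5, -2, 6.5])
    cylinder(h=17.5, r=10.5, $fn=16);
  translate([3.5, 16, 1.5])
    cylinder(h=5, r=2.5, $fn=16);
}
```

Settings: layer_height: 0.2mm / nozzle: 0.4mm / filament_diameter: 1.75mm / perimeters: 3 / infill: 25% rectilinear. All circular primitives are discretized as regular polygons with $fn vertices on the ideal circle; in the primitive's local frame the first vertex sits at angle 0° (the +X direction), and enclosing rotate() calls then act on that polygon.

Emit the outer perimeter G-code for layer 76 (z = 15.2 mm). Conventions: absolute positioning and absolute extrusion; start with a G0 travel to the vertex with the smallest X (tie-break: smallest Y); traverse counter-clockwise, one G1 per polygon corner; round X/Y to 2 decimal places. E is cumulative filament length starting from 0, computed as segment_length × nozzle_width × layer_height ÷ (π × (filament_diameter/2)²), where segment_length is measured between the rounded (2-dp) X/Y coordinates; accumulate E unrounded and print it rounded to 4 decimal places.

G0 X-14.00 Y-2.00 Z15.20
G1 X-13.20 Y-6.02 E0.1363
G1 X-10.92 Y-9.42 E0.2725
G1 X-7.52 Y-11.70 E0.4086
G1 X-3.50 Y-12.50 E0.5450
G1 X0.52 Y-11.70 E0.6813
G1 X3.92 Y-9.42 E0.8175
G1 X6.20 Y-6.02 E0.9536
G1 X7.00 Y-2.00 E1.0899
G1 X6.20 Y2.02 E1.2263
G1 X3.92 Y5.42 E1.3624
G1 X0.52 Y7.70 E1.4986
G1 X-3.50 Y8.50 E1.6349
G1 X-7.52 Y7.70 E1.7712
G1 X-10.92 Y5.42 E1.9074
G1 X-13.20 Y2.02 E2.0436
G1 X-14.00 Y-2.00 E2.1799

At z = 15.2 mm: the cylinder is absent (z outside [0, 13]); the cylinder at (-3.5, -2): section is a regular 16-gon, circumradius r=10.5; the cylinder at (3.5, 16) does not reach this height (z outside [1.5, 6.5]); Combining (union): only the r=10.5 cylinder at (-3.5, -2) is present, so the union is just that shape — 1 connected region. The outline is a single polygon with 16 vertices. Extrusion per mm of travel: 0.4 × 0.2 / (π × 0.875²) = 0.033260. Accumulating E over each segment gives final E = 2.1799.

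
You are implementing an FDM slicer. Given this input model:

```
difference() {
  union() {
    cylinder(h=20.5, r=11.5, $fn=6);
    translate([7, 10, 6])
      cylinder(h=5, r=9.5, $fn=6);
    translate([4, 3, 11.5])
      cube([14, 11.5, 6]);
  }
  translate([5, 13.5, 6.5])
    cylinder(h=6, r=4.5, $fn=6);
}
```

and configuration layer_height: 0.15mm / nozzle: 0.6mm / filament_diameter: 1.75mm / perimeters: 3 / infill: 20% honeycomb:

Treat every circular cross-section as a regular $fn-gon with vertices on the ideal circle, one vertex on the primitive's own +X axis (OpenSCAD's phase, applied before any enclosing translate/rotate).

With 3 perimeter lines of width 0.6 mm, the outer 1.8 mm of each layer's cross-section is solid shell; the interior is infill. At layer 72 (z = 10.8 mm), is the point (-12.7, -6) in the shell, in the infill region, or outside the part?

At z = 10.8 mm: the r=11.5 cylinder contributes a regular 6-gon of circumradius 11.5; the cylinder at (7, 10): section is a regular 6-gon, circumradius r=9.5; the cube at (4, 3) is not intersected at this z (z outside [11.5, 17.5]); Merging all regions: the regions partially overlap (shared area 67.35 mm²), so overlapping operands fuse into one piece — 1 connected region; the cylinder at (5, 13.5): section is a regular 6-gon, circumradius r=4.5; Taking the first minus the rest: starting from the result so far, the r=4.5 cylinder at (5, 13.5) lies wholly inside it (removes its full 52.61 mm² and its 27.00 mm outline becomes a hole wall) — 1 connected region with 1 hole. Overall, the cross-section is one region with 1 hole. The nearest boundary edge runs (-5.75, -9.96)→(-11.50, 0.00); distance from the point to it = 4.04 mm. The point is not inside any of the regions above, so it lies outside the cross-section (4.04 mm from the nearest boundary).

outside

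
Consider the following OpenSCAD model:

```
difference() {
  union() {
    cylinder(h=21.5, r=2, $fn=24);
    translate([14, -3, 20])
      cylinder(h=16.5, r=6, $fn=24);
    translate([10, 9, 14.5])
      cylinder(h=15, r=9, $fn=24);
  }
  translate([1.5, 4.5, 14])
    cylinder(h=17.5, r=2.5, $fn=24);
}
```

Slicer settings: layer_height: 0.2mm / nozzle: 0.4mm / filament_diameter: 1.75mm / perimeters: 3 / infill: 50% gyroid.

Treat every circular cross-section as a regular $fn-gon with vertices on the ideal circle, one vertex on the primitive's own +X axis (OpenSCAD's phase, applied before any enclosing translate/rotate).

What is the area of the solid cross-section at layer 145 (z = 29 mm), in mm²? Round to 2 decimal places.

At z = 29 mm: the cylinder is absent (z outside [0, 21.5]); the r=6 cylinder at (14, -3) gives a regular 24-gon of circumradius 6 (constant along its height) (area = (24/2)·6.000²·sin(360°/24) = 111.81 mm²); the cylinder at (10, 9): section is a regular 24-gon, circumradius r=9 (area = (24/2)·9.000²·sin(360°/24) = 251.57 mm²); Combining (union): the regions partially overlap — summed areas 363.38 mm² minus the doubly-counted overlap 11.82 mm² gives 351.56 mm² — area = 351.56 mm²; the r=2.5 cylinder at (1.5, 4.5) gives a regular 24-gon of circumradius 2.5 (constant along its height) (area = (24/2)·2.500²·sin(360°/24) = 19.41 mm²); Taking the first minus the rest: starting from the result so far (351.56 mm²), the r=2.5 cylinder at (1.5, 4.5) partially overlaps it — only the 5.93 mm² overlap (of its 19.41 mm²) is removed, clipping the outline — area = 345.63 mm². Overall, the cross-section is a single solid region. Net area = 345.63 mm².

345.63 mm²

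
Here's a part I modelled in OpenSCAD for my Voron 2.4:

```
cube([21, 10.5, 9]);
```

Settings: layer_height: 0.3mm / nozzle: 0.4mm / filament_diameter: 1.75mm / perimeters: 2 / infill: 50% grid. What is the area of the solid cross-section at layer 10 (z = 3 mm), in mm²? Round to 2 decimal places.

At z = 3 mm: the cube is present — its section is the full 21×10.5 rectangle (area 220.50 mm²). Overall, the cross-section is a single solid region. Net area = 220.50 mm².

220.50 mm²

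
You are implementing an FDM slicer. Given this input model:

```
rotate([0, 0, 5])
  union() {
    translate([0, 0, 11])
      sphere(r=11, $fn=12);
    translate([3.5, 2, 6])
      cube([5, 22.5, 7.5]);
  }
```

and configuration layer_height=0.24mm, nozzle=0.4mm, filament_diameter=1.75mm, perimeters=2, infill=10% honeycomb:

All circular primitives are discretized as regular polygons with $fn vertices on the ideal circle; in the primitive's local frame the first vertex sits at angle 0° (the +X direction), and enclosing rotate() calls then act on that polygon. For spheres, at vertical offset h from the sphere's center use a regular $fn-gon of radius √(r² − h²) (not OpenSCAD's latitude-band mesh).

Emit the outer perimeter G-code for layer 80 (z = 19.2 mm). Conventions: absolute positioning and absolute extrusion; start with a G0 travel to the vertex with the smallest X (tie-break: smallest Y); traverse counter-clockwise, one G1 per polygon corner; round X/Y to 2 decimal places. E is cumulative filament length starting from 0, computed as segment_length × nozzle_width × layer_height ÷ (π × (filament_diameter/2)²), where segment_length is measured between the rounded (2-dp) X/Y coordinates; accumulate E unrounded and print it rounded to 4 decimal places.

G0 X-7.30 Y-0.64 Z19.20
G1 X-6.01 Y-4.21 E0.1515
G1 X-3.10 Y-6.65 E0.3031
G1 X0.64 Y-7.30 E0.4546
G1 X4.21 Y-6.01 E0.6061
G1 X6.65 Y-3.10 E0.7577
G1 X7.30 Y0.64 E0.9092
G1 X6.01 Y4.21 E1.0607
G1 X3.10 Y6.65 E1.2122
G1 X-0.64 Y7.30 E1.3637
G1 X-4.21 Y6.01 E1.5153
G1 X-6.65 Y3.10 E1.6668
G1 X-7.30 Y-0.64 E1.8183

At z = 19.2 mm: the sphere: section is a regular 12-gon, circumradius = √(r²−h²) = √(11²−8.2²) = 7.332; the cube at (3.5, 2) does not reach this height (z outside [6, 13.5]); Taking the union: only the r=11 sphere is present, so the union is just that shape — 1 connected region; (whole slice rotated 5° about Z — lengths, areas and connectivity unchanged). The outline is a single polygon with 12 vertices. Extrusion per mm of travel: 0.4 × 0.24 / (π × 0.875²) = 0.039912. Accumulating E over each segment gives final E = 1.8183.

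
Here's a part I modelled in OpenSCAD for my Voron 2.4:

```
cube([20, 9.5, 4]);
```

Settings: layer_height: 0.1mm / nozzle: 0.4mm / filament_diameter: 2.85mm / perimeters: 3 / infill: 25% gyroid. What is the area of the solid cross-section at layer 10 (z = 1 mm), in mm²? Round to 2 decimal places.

190.00 mm²

At z = 1 mm: the 20×9.5 cube contributes its full rectangle (area 190.00 mm²). Overall, the cross-section is a single solid region. Net area = 190.00 mm².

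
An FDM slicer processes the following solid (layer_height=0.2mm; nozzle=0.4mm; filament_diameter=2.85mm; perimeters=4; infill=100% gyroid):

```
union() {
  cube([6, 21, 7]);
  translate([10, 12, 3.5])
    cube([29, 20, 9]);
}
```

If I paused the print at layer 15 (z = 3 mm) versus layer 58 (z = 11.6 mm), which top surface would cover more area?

layer 58 (z = 11.6 mm)

Layer 15 (z = 3): the cube is present — its section is the full 6×21 rectangle (area 126.00 mm²); the cube at (10, 12) is absent (z outside [3.5, 12.5]); Taking the union: only the 6×21 cube is present, so the union is just that shape — area = 126.00 mm². So its area = 126.00 mm². Layer 58 (z = 11.6): the cube does not reach this height (z outside [0, 7]); the cube at (10, 12) (footprint 29×20) is included at this height (area 580.00 mm²); Combining (union): only the 29×20 cube at (10, 12) is present, so the union is just that shape — area = 580.00 mm². So its area = 580.00 mm². Layer 58 is larger (580.00 vs 126.00 mm²).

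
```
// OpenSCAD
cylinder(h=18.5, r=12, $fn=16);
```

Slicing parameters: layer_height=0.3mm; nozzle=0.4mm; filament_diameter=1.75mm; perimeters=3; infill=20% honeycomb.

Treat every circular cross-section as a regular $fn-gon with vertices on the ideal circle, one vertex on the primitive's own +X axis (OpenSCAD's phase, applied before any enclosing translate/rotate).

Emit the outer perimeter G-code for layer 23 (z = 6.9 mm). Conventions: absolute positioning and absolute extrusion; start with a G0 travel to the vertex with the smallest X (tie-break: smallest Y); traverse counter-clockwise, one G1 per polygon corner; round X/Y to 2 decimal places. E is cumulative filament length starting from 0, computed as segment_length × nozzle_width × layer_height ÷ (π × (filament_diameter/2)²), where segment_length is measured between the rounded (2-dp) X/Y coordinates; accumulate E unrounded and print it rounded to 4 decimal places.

At z = 6.9 mm: the cylinder: section is a regular 16-gon, circumradius r=12. The outline is a single polygon with 16 vertices. Extrusion per mm of travel: 0.4 × 0.3 / (π × 0.875²) = 0.049890. Accumulating E over each segment gives final E = 3.7384.

G0 X-12.00 Y0.00 Z6.90
G1 X-11.09 Y-4.59 E0.2335
G1 X-8.49 Y-8.49 E0.4673
G1 X-4.59 Y-11.09 E0.7011
G1 X0.00 Y-12.00 E0.9346
G1 X4.59 Y-11.09 E1.1681
G1 X8.49 Y-8.49 E1.4019
G1 X11.09 Y-4.59 E1.6357
G1 X12.00 Y0.00 E1.8692
G1 X11.09 Y4.59 E2.1027
G1 X8.49 Y8.49 E2.3365
G1 X4.59 Y11.09 E2.5703
G1 X0.00 Y12.00 E2.8038
G1 X-4.59 Y11.09 E3.0372
G1 X-8.49 Y8.49 E3.2711
G1 X-11.09 Y4.59 E3.5049
G1 X-12.00 Y0.00 E3.7384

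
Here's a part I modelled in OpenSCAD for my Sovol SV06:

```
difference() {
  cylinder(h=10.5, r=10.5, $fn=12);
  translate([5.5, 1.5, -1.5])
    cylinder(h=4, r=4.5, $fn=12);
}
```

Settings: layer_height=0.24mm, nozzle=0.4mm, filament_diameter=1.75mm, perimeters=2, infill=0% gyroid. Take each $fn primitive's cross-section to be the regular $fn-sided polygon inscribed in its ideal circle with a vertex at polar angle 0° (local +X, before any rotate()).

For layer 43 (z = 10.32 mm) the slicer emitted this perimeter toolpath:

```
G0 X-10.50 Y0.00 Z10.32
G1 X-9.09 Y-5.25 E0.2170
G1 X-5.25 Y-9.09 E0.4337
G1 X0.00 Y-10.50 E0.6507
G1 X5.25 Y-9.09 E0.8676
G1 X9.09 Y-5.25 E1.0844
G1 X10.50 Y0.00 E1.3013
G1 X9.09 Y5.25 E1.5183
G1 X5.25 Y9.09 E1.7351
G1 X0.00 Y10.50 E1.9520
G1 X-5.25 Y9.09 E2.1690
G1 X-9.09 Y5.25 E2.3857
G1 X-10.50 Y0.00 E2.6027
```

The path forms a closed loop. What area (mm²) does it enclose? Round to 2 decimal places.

330.63 mm²

Apply the shoelace formula to the sequence of (X, Y) vertices; enclosed area = 330.63 mm².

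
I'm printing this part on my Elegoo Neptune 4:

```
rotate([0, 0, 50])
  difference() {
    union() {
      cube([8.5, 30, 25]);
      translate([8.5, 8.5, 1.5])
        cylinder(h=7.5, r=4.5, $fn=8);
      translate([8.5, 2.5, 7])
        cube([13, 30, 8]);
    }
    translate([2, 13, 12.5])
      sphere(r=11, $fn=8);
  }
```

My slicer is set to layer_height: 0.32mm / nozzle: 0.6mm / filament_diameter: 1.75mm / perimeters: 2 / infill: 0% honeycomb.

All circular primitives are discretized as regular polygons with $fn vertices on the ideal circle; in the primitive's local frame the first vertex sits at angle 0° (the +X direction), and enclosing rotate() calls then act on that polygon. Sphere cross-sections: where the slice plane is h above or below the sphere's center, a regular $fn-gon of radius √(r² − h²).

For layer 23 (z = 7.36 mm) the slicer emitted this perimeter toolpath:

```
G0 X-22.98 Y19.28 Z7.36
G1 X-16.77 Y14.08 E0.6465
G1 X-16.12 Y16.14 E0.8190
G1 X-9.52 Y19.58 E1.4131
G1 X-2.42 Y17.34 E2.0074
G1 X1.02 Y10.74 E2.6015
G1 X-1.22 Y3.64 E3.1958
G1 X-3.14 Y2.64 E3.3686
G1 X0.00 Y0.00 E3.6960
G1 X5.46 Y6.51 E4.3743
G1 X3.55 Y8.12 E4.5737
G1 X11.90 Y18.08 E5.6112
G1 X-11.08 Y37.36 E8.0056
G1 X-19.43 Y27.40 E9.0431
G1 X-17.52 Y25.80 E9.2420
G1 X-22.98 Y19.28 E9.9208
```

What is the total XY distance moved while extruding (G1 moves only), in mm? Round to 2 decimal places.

124.28 mm

Sum the Euclidean lengths of each G1 segment: total = 124.28 mm.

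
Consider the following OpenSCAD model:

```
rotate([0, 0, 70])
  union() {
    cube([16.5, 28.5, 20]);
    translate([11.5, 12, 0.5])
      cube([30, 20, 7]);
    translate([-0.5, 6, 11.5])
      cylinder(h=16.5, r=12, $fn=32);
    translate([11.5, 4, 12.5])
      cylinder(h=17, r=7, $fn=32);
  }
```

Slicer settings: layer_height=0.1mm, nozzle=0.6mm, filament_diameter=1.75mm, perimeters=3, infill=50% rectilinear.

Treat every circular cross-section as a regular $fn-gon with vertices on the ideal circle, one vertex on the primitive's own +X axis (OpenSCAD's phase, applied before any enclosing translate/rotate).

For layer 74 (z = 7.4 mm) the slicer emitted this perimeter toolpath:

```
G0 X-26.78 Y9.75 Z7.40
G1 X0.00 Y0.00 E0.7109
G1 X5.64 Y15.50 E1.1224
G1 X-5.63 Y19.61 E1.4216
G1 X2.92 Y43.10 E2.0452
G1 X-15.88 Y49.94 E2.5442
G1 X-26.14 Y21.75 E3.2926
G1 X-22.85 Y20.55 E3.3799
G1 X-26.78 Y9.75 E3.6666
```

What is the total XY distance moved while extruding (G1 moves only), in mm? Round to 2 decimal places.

146.99 mm

Sum the Euclidean lengths of each G1 segment: total = 146.99 mm.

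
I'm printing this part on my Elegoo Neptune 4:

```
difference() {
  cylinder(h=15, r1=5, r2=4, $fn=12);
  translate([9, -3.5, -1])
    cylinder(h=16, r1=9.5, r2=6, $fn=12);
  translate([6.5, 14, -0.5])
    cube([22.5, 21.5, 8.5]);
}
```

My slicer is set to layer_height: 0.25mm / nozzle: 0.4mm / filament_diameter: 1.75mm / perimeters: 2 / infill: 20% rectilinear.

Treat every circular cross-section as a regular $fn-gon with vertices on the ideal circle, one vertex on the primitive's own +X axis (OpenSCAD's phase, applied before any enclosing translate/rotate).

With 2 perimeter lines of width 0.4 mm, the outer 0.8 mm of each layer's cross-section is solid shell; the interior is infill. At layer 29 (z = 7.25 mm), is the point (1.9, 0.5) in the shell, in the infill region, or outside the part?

At z = 7.25 mm: the cone (r1=5→r2=4) has section circumradius 4.517 here — a regular 12-gon; the cone at (9, -3.5): at t=0.516 of its height the radius interpolates to r₁+(r₂−r₁)t = 7.695, giving a regular 12-gon of that circumradius; the cube at (6.5, 14) (footprint 22.5×21.5) is included at this height; Taking the first minus the rest: starting from the cone, the cone at (9, -3.5) partially overlaps it — only the 10.42 mm² overlap (of its 177.65 mm²) is removed, clipping the outline; the 22.5×21.5 cube at (6.5, 14) misses the remaining region (no effect) — 1 connected region. Overall, the cross-section is a single solid region. The nearest boundary edge runs (3.98, 1.99)→(2.34, 0.35); distance from the point to it = 0.46 mm. The point is inside the cross-section, 0.46 mm from the nearest boundary — within the 0.8 mm shell band (2 × 0.4).

shell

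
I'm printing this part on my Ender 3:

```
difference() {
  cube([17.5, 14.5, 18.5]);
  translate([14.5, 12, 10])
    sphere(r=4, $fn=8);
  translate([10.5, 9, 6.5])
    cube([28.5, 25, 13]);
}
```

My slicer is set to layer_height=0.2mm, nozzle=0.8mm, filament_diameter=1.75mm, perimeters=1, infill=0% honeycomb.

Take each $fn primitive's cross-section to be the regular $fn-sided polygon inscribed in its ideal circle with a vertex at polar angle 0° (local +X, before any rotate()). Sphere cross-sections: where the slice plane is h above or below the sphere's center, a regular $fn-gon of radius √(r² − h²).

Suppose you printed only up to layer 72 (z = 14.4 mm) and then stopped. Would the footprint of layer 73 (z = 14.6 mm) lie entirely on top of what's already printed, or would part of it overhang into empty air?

Compare the two slices. At z = 14.4: the cube is present — its section is the full 17.5×14.5 rectangle (area 253.75 mm²); the sphere at (14.5, 12) is not intersected at this z (|z−center|=4.400 > r=4); the 28.5×25 cube at (10.5, 9) contributes its full rectangle (area 712.50 mm²); Taking the first minus the rest: starting from the 17.5×14.5 cube (253.75 mm²), the 28.5×25 cube at (10.5, 9) partially overlaps it — only the 38.50 mm² overlap (of its 712.50 mm²) is removed, clipping the outline — area = 215.25 mm². At z = 14.6: the cube is present — its section is the full 17.5×14.5 rectangle (area 253.75 mm²); the sphere at (14.5, 12) does not reach this height (|z−center|=4.600 > r=4); the 28.5×25 cube at (10.5, 9) contributes its full rectangle (area 712.50 mm²); Taking the first minus the rest: starting from the 17.5×14.5 cube (253.75 mm²), the 28.5×25 cube at (10.5, 9) partially overlaps it — only the 38.50 mm² overlap (of its 712.50 mm²) is removed, clipping the outline — area = 215.25 mm². Checking containment: the cross-section at z = 14.6 is a subset of the cross-section at z = 14.4.

entirely on top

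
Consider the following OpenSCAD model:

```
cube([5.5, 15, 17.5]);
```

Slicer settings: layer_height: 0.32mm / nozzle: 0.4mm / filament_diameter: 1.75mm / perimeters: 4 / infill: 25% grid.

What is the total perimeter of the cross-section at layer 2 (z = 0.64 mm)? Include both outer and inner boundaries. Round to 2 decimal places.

41.00 mm

At z = 0.64 mm: the 5.5×15 cube contributes its full rectangle (perimeter 41.00 mm). Overall, the cross-section is a single solid region. Total boundary length (outer) = 41.00 mm.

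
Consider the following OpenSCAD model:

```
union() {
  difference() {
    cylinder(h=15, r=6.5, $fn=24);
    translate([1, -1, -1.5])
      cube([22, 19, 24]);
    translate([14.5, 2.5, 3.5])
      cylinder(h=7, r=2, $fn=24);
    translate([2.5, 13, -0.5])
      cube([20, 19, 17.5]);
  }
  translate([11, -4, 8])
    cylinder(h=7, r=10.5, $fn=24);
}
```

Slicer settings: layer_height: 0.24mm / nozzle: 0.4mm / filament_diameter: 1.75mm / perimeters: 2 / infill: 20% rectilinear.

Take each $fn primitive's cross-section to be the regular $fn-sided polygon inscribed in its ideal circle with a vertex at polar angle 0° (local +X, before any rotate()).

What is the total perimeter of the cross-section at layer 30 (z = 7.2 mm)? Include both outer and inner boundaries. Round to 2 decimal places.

43.28 mm

At z = 7.2 mm: the r=6.5 cylinder contributes a regular 24-gon of circumradius 6.5 (perimeter = 2·24·6.500·sin(180°/24) = 40.72 mm); the cube at (1, -1) (footprint 22×19) is included at this height (perimeter 82.00 mm); the r=2 cylinder at (14.5, 2.5) contributes a regular 24-gon of circumradius 2 (perimeter = 2·24·2.000·sin(180°/24) = 12.53 mm); the cube at (2.5, 13) (footprint 20×19) is included at this height (perimeter 78.00 mm); Subtracting the remaining from the first: starting from the r=6.5 cylinder, the 22×19 cube at (1, -1) partially overlaps it — only the 31.81 mm² overlap (of its 418.00 mm²) is removed, clipping the outline; the r=2 cylinder at (14.5, 2.5) misses the remaining region (no effect); the 20×19 cube at (2.5, 13) misses the remaining region (no effect) — boundary = 43.28 mm; the cylinder at (11, -4) is not intersected at this z (z outside [8, 15]); Taking the union: only the result so far is present, so the union is just that shape — boundary = 43.28 mm. Overall, the cross-section is a single solid region. Total boundary length (outer) = 43.28 mm.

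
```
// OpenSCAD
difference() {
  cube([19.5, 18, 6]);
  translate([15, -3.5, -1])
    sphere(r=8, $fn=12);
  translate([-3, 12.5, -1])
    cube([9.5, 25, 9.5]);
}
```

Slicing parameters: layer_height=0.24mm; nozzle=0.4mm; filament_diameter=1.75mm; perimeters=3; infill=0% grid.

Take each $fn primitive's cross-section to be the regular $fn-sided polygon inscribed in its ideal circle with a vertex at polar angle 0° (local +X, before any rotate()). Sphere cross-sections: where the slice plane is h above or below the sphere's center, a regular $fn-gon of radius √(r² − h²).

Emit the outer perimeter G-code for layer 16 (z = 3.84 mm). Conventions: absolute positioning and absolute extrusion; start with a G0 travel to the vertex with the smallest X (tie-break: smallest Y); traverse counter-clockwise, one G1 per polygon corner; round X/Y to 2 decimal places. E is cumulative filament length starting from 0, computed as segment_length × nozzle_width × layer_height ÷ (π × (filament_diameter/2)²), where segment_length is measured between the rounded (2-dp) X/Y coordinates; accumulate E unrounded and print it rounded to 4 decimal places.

At z = 3.84 mm: the cube is present — its section is the full 19.5×18 rectangle; the sphere at (15, -3.5): section is a regular 12-gon, circumradius = √(r²−h²) = √(8²−4.84²) = 6.370; the cube at (-3, 12.5) (footprint 9.5×25) is included at this height; Subtracting the remaining from the first: starting from the 19.5×18 cube, the r=8 sphere at (15, -3.5) partially overlaps it — only the 19.38 mm² overlap (of its 121.72 mm²) is removed, clipping the outline; the 9.5×25 cube at (-3, 12.5) partially overlaps it — only the 35.75 mm² overlap (of its 237.50 mm²) is removed, clipping the outline — 1 connected region. The outline is a single polygon with 10 vertices. Extrusion per mm of travel: 0.4 × 0.24 / (π × 0.875²) = 0.039912. Accumulating E over each segment gives final E = 3.0296.

G0 X0.00 Y0.00 Z3.84
G1 X9.80 Y0.00 E0.3911
G1 X11.82 Y2.02 E0.5052
G1 X15.00 Y2.87 E0.6365
G1 X18.18 Y2.02 E0.7679
G1 X19.50 Y0.70 E0.8424
G1 X19.50 Y18.00 E1.5329
G1 X6.50 Y18.00 E2.0518
G1 X6.50 Y12.50 E2.2713
G1 X0.00 Y12.50 E2.5307
G1 X0.00 Y0.00 E3.0296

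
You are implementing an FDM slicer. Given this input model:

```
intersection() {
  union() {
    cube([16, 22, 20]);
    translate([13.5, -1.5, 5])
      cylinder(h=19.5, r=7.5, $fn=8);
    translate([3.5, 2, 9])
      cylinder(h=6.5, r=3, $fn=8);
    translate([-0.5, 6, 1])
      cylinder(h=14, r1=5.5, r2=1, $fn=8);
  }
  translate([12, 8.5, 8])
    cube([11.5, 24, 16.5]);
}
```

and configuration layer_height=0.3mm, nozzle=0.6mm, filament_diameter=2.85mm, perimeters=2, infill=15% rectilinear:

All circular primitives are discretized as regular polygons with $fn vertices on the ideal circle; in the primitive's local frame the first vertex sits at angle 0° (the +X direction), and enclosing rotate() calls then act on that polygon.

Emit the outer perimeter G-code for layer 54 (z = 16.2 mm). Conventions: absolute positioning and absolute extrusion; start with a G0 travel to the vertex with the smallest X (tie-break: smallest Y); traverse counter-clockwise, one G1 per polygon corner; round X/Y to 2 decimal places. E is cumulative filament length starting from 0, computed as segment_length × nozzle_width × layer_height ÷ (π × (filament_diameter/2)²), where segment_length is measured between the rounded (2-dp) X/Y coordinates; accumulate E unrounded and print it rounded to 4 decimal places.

At z = 16.2 mm: the cube is present — its section is the full 16×22 rectangle; the r=7.5 cylinder at (13.5, -1.5) contributes a regular 8-gon of circumradius 7.5; the cylinder at (3.5, 2) is not intersected at this z (z outside [9, 15.5]); the cone at (-0.5, 6) does not reach this height (z outside [1, 15]); Combining (union): the regions partially overlap (shared area 42.70 mm²), so overlapping operands fuse into one piece — 1 connected region; the cube at (12, 8.5) (footprint 11.5×24) is included at this height; Taking the intersection: the 11.5×24 cube at (12, 8.5) partially overlaps that combined region; clipping to the common part keeps 54.00 mm² — 1 connected region. The outline is a single polygon with 4 vertices. Extrusion per mm of travel: 0.6 × 0.3 / (π × 1.425²) = 0.028216. Accumulating E over each segment gives final E = 0.9876.

G0 X12.00 Y8.50 Z16.20
G1 X16.00 Y8.50 E0.1129
G1 X16.00 Y22.00 E0.4938
G1 X12.00 Y22.00 E0.6066
G1 X12.00 Y8.50 E0.9876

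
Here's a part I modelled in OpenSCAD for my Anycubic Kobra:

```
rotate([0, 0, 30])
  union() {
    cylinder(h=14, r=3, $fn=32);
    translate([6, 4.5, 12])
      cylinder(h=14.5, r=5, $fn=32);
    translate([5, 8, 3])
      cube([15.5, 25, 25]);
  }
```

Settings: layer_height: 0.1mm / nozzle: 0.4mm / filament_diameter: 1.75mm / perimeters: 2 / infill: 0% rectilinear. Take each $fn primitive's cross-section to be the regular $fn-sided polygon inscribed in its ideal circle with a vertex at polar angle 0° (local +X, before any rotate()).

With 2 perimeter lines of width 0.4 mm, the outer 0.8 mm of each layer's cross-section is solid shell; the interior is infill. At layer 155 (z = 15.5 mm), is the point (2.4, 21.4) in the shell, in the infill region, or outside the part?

infill

At z = 15.5 mm: the cylinder does not reach this height (z outside [0, 14]); the r=5 cylinder at (6, 4.5) contributes a regular 32-gon of circumradius 5; the 15.5×25 cube at (5, 8) contributes its full rectangle; Combining (union): the regions partially overlap (shared area 5.08 mm²), so overlapping operands fuse into one piece — 1 connected region; (whole slice rotated 30° about Z — lengths, areas and connectivity unchanged). Overall, the cross-section is a single solid region. Undo the 30° rotation: the query point maps to (12.778, 17.333) in the un-rotated model frame. The nearest boundary edge runs (20.50, 33.00)→(20.50, 8.00); distance from the point to it = 7.72 mm. The point is inside the cross-section and 7.72 mm from the nearest boundary — more than the 0.8 mm shell width (2 × 0.4), so it's in the infill interior.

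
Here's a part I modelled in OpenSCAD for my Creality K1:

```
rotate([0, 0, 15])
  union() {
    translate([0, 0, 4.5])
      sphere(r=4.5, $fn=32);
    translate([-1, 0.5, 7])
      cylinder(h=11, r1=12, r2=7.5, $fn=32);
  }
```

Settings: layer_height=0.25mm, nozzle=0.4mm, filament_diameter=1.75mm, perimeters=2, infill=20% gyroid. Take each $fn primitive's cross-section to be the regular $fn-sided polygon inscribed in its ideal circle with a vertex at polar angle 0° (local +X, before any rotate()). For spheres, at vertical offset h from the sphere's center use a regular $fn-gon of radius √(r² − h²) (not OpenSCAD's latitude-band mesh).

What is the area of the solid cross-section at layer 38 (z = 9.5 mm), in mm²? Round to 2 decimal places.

At z = 9.5 mm: the sphere does not reach this height (|z−center|=5.000 > r=4.5); the cone at (-1, 0.5) contributes a regular 32-gon of circumradius 10.977 (interpolated between r1=12 and r2=7.5 at t=0.227) (area = (32/2)·10.977²·sin(360°/32) = 376.14 mm²); Merging all regions: only the cone at (-1, 0.5) is present, so the union is just that shape — area = 376.14 mm²; (whole slice rotated 15° about Z — lengths, areas and connectivity unchanged). Overall, the cross-section is a single solid region. Net area = 376.14 mm².

376.14 mm²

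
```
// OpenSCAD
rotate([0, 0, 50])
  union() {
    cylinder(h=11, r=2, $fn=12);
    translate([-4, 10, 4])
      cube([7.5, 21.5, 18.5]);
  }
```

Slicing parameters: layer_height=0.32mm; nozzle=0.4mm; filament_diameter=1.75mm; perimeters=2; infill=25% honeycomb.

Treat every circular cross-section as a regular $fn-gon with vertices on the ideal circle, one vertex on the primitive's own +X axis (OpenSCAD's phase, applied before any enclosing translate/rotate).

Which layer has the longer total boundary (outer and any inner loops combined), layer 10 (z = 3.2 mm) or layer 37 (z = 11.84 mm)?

Layer 10 (z = 3.2): the cylinder: section is a regular 12-gon, circumradius r=2 (perimeter = 2·12·2.000·sin(180°/12) = 12.42 mm); the cube at (-4, 10) is absent (z outside [4, 22.5]); Taking the union: only the r=2 cylinder is present, so the union is just that shape — boundary = 12.42 mm; (rotated 50° about Z; rotation is an isometry so areas/perimeters/island counts are preserved). So its perimeter = 12.42 mm. Layer 37 (z = 11.84): the cylinder is not intersected at this z (z outside [0, 11]); the cube at (-4, 10) (footprint 7.5×21.5) is included at this height (perimeter 58.00 mm); Merging all regions: only the 7.5×21.5 cube at (-4, 10) is present, so the union is just that shape — boundary = 58.00 mm; (rotated 50° about Z; rotation is an isometry so areas/perimeters/island counts are preserved). So its perimeter = 58.00 mm. Layer 37 is larger (58.00 vs 12.42 mm).

layer 37 (z = 11.84 mm)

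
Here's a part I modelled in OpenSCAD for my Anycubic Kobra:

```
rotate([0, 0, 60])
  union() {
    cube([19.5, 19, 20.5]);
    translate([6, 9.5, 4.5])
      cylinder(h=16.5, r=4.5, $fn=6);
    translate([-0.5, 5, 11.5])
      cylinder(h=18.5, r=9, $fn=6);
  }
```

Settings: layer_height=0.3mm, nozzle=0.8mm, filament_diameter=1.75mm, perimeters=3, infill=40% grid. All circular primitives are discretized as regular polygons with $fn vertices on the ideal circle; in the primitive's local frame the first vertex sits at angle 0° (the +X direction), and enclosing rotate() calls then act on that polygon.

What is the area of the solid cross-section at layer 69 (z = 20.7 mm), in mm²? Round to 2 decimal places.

At z = 20.7 mm: the cube is absent (z outside [0, 20.5]); the r=4.5 cylinder at (6, 9.5) contributes a regular 6-gon of circumradius 4.5 (area = (6/2)·4.500²·sin(360°/6) = 52.61 mm²); the cylinder at (-0.5, 5): section is a regular 6-gon, circumradius r=9 (area = (6/2)·9.000²·sin(360°/6) = 210.44 mm²); Combining (union): the regions partially overlap — summed areas 263.06 mm² minus the doubly-counted overlap 25.39 mm² gives 237.66 mm² — area = 237.66 mm²; (rotated 60° about Z; rotation is an isometry so areas/perimeters/island counts are preserved). Overall, the cross-section is a single solid region. Net area = 237.66 mm².

237.66 mm²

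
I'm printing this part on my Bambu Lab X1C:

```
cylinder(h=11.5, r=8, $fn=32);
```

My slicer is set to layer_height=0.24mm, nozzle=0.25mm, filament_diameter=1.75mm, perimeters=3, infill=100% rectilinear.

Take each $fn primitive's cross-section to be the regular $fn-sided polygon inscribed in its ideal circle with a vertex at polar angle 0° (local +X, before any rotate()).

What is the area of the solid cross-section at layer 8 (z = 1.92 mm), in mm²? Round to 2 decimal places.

199.77 mm²

At z = 1.92 mm: the r=8 cylinder contributes a regular 32-gon of circumradius 8 (area = (32/2)·8.000²·sin(360°/32) = 199.77 mm²). Overall, the cross-section is a single solid region. Net area = 199.77 mm².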